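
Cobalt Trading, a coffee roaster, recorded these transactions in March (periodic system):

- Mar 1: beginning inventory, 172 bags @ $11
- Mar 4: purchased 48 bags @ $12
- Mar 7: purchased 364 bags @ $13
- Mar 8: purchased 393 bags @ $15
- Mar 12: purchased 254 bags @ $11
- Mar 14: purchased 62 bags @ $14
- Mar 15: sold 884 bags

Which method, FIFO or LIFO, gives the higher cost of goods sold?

FIFO COGS: 172 @ $11 + 48 @ $12 + 364 @ $13 + 300 @ $15 = $11,700
LIFO COGS: 62 @ $14 + 254 @ $11 + 393 @ $15 + 175 @ $13 = $11,832

LIFO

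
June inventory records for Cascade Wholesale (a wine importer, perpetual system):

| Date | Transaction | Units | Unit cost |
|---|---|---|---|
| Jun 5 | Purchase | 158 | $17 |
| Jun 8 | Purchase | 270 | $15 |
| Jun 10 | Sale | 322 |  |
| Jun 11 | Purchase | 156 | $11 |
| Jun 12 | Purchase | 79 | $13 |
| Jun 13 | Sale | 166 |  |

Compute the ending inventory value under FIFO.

Ending inventory = $2,083

Jun 10, 322 sold [FIFO — oldest first]: 158 @ $17 + 164 @ $15 = $5,146
Jun 13, 166 sold [FIFO — oldest first]: 106 @ $15 + 60 @ $11 = $2,250
Total COGS = $5,146 + $2,250 = $7,396
Ending inventory: 96 @ $11 + 79 @ $13 = $2,083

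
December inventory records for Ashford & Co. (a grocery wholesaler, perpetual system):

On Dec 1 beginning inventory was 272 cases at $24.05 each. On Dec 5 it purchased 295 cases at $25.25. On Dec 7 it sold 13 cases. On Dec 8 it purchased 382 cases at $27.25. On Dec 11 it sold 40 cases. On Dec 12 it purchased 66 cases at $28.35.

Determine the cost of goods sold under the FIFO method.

COGS = $1,274.65

Dec 7, 13 sold [FIFO — oldest first]: 13 @ $24.05 = $312.65
Dec 11, 40 sold [FIFO — oldest first]: 40 @ $24.05 = $962.00
Total COGS = $312.65 + $962.00 = $1,274.65
Ending inventory: 219 @ $24.05 + 295 @ $25.25 + 382 @ $27.25 + 66 @ $28.35 = $24,996.30
Check: goods available $26,270.95 = COGS $1,274.65 + ending $24,996.30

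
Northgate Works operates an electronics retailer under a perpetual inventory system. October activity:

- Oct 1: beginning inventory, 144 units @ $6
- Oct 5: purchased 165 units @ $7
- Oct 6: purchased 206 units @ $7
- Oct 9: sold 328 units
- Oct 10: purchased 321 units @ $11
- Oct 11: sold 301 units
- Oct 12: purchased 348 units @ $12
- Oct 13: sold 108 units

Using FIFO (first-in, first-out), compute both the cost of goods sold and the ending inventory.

COGS = $5,903; ending inventory = $5,265

Oct 9, 328 sold [FIFO — oldest first]: 144 @ $6 + 165 @ $7 + 19 @ $7 = $2,152
Oct 11, 301 sold [FIFO — oldest first]: 187 @ $7 + 114 @ $11 = $2,563
Oct 13, 108 sold [FIFO — oldest first]: 108 @ $11 = $1,188
Total COGS = $2,152 + $2,563 + $1,188 = $5,903
Ending inventory: 99 @ $11 + 348 @ $12 = $5,265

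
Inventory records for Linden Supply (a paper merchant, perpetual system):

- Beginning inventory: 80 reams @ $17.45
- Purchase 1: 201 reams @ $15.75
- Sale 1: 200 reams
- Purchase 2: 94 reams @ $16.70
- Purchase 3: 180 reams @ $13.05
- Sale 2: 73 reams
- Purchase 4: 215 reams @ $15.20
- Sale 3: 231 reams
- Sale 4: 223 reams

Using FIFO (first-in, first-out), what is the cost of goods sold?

COGS = $11,094.95

Sale 1 (200) [FIFO — oldest first]: 80 @ $17.45 + 120 @ $15.75 = $3,286.00
Sale 2 (73) [FIFO — oldest first]: 73 @ $15.75 = $1,149.75
Sale 3 (231) [FIFO — oldest first]: 8 @ $15.75 + 94 @ $16.70 + 129 @ $13.05 = $3,379.25
Sale 4 (223) [FIFO — oldest first]: 51 @ $13.05 + 172 @ $15.20 = $3,279.95
Total COGS = $3,286.00 + $1,149.75 + $3,379.25 + $3,279.95 = $11,094.95
Ending inventory: 43 @ $15.20 = $653.60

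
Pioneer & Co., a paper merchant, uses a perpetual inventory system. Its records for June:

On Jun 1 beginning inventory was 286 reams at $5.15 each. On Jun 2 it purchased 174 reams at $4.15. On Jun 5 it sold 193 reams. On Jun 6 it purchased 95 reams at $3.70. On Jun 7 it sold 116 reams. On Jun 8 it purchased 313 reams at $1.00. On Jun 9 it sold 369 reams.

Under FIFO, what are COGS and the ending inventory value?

COGS = $2,669.50; ending inventory = $190.00

Jun 5, 193 sold [FIFO — oldest first]: 193 @ $5.15 = $993.95
Jun 7, 116 sold [FIFO — oldest first]: 93 @ $5.15 + 23 @ $4.15 = $574.40
Jun 9, 369 sold [FIFO — oldest first]: 151 @ $4.15 + 95 @ $3.70 + 123 @ $1.00 = $1,101.15
Total COGS = $993.95 + $574.40 + $1,101.15 = $2,669.50
Ending inventory: 190 @ $1.00 = $190.00
Check: goods available $2,859.50 = COGS $2,669.50 + ending $190.00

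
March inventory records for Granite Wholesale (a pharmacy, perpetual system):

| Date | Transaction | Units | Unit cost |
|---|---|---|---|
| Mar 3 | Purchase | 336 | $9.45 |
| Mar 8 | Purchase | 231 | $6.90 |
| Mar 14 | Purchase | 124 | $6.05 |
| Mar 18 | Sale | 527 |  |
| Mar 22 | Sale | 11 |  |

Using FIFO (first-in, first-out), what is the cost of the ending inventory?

Mar 18, 527 sold [FIFO — oldest first]: 336 @ $9.45 + 191 @ $6.90 = $4,493.10
Mar 22, 11 sold [FIFO — oldest first]: 11 @ $6.90 = $75.90
Total COGS = $4,493.10 + $75.90 = $4,569.00
Ending inventory: 29 @ $6.90 + 124 @ $6.05 = $950.30

Ending inventory = $950.30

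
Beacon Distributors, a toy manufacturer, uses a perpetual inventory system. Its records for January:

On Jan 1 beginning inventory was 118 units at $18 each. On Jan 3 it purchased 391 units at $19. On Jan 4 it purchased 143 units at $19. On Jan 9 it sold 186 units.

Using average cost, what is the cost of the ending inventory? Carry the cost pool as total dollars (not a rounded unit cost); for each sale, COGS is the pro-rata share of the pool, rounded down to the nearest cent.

After Jan 1: 118 on hand, pool $2,124.00 (≈ $18.0000 each)
After Jan 3: 509 on hand, pool $9,553.00 (≈ $18.7682 each)
After Jan 4: 652 on hand, pool $12,270.00 (≈ $18.8190 each)
Jan 9, sell 186: 186/652 × $12,270.00 → $3,500.33
Ending inventory (cost pool remaining) = $8,769.67
Check: goods available $12,270.00 = COGS $3,500.33 + ending $8,769.67

Ending inventory = $8,769.67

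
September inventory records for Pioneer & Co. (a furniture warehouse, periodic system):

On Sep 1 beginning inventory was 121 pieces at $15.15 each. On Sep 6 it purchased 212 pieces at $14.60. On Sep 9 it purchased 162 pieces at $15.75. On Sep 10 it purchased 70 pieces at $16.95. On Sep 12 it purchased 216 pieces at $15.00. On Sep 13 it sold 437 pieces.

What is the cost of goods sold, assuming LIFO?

Sep 13, 437 sold [LIFO — newest first]: 216 @ $15.00 + 70 @ $16.95 + 151 @ $15.75 = $6,804.75
Ending inventory: 121 @ $15.15 + 212 @ $14.60 + 11 @ $15.75 = $5,101.60
Check: goods available $11,906.35 = COGS $6,804.75 + ending $5,101.60

COGS = $6,804.75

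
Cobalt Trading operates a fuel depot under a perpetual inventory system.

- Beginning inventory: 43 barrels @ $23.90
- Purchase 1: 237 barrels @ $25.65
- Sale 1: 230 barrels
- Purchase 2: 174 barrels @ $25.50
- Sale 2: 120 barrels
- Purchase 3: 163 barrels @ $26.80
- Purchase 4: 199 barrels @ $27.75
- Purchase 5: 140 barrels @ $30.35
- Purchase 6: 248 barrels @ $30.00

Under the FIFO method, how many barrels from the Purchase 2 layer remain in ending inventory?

104

Sale 1 (230) [FIFO — oldest first]: 43 @ $23.90 + 187 @ $25.65 = $5,824.25
Sale 2 (120) [FIFO — oldest first]: 50 @ $25.65 + 70 @ $25.50 = $3,067.50
Total COGS = $5,824.25 + $3,067.50 = $8,891.75
Ending inventory: 104 @ $25.50 + 163 @ $26.80 + 199 @ $27.75 + 140 @ $30.35 + 248 @ $30.00 = $24,231.65
Check: goods available $33,123.40 = COGS $8,891.75 + ending $24,231.65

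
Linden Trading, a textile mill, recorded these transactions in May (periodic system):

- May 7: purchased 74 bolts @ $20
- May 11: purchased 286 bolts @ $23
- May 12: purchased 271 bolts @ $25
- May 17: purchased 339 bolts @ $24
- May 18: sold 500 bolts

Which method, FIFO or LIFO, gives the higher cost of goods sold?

FIFO COGS: 74 @ $20 + 286 @ $23 + 140 @ $25 = $11,558
LIFO COGS: 339 @ $24 + 161 @ $25 = $12,161

LIFO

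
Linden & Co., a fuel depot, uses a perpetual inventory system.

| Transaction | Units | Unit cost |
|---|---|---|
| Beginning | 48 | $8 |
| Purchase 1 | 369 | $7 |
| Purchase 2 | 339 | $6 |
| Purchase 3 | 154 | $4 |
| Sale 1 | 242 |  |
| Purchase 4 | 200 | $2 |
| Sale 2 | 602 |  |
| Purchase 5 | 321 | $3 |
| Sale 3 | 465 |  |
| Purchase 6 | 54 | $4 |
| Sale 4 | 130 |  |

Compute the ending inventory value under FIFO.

Sale 1 (242) [FIFO — oldest first]: 48 @ $8 + 194 @ $7 = $1,742
Sale 2 (602) [FIFO — oldest first]: 175 @ $7 + 339 @ $6 + 88 @ $4 = $3,611
Sale 3 (465) [FIFO — oldest first]: 66 @ $4 + 200 @ $2 + 199 @ $3 = $1,261
Sale 4 (130) [FIFO — oldest first]: 122 @ $3 + 8 @ $4 = $398
Total COGS = $1,742 + $3,611 + $1,261 + $398 = $7,012
Ending inventory: 46 @ $4 = $184

Ending inventory = $184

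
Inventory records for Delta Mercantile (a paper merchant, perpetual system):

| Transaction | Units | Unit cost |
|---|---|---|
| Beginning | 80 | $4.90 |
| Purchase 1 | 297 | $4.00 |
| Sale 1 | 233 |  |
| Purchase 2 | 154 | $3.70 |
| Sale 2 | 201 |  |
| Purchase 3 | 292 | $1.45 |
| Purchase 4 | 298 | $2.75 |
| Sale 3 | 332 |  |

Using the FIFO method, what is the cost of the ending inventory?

Ending inventory = $902.15

Sale 1 (233) [FIFO — oldest first]: 80 @ $4.90 + 153 @ $4.00 = $1,004.00
Sale 2 (201) [FIFO — oldest first]: 144 @ $4.00 + 57 @ $3.70 = $786.90
Sale 3 (332) [FIFO — oldest first]: 97 @ $3.70 + 235 @ $1.45 = $699.65
Total COGS = $1,004.00 + $786.90 + $699.65 = $2,490.55
Ending inventory: 57 @ $1.45 + 298 @ $2.75 = $902.15
Check: goods available $3,392.70 = COGS $2,490.55 + ending $902.15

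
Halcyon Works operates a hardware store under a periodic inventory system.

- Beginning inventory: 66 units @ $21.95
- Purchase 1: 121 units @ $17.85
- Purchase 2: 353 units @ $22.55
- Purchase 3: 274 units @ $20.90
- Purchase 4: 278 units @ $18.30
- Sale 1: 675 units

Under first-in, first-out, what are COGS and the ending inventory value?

COGS = $14,390.20; ending inventory = $7,992.50

Sale 1 (675) [FIFO — oldest first]: 66 @ $21.95 + 121 @ $17.85 + 353 @ $22.55 + 135 @ $20.90 = $14,390.20
Ending inventory: 139 @ $20.90 + 278 @ $18.30 = $7,992.50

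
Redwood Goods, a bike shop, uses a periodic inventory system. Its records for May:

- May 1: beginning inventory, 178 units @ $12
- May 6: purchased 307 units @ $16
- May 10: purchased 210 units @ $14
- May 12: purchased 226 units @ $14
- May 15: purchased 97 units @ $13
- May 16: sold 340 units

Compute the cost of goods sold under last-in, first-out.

COGS = $4,663

May 16, 340 sold [LIFO — newest first]: 97 @ $13 + 226 @ $14 + 17 @ $14 = $4,663
Ending inventory: 178 @ $12 + 307 @ $16 + 193 @ $14 = $9,750
Check: goods available $14,413 = COGS $4,663 + ending $9,750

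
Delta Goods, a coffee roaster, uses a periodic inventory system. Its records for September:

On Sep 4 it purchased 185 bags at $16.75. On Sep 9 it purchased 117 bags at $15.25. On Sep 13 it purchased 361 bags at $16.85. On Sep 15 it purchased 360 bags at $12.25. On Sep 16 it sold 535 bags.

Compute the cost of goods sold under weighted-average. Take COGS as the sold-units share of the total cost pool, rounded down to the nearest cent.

Sep 16, sell 535: 535/1023 × $15,375.85 → $8,041.13
Ending inventory (cost pool remaining) = $7,334.72
Check: goods available $15,375.85 = COGS $8,041.13 + ending $7,334.72

COGS = $8,041.13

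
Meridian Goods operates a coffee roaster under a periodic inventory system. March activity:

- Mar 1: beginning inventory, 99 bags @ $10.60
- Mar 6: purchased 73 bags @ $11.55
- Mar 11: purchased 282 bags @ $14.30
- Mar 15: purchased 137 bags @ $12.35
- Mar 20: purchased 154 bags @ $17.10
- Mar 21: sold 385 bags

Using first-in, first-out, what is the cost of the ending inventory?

Mar 21, 385 sold [FIFO — oldest first]: 99 @ $10.60 + 73 @ $11.55 + 213 @ $14.30 = $4,938.45
Ending inventory: 69 @ $14.30 + 137 @ $12.35 + 154 @ $17.10 = $5,312.05

Ending inventory = $5,312.05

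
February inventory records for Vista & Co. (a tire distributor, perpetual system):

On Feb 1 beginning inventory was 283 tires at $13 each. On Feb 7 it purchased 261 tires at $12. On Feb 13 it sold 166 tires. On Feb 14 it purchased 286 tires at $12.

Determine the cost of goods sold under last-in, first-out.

Feb 13, 166 sold [LIFO — newest first]: 166 @ $12 = $1,992
Ending inventory: 283 @ $13 + 95 @ $12 + 286 @ $12 = $8,251
Check: goods available $10,243 = COGS $1,992 + ending $8,251

COGS = $1,992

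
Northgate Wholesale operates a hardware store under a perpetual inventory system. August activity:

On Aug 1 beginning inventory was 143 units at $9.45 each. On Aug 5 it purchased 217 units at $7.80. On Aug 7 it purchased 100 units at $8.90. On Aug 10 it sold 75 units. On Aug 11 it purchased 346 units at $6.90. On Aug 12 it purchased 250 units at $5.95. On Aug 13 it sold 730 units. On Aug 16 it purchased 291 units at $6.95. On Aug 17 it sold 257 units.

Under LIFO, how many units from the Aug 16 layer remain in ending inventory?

Aug 10, 75 sold [LIFO — newest first]: 75 @ $8.90 = $667.50
Aug 13, 730 sold [LIFO — newest first]: 250 @ $5.95 + 346 @ $6.90 + 25 @ $8.90 + 109 @ $7.80 = $4,947.60
Aug 17, 257 sold [LIFO — newest first]: 257 @ $6.95 = $1,786.15
Total COGS = $667.50 + $4,947.60 + $1,786.15 = $7,401.25
Ending inventory: 143 @ $9.45 + 108 @ $7.80 + 34 @ $6.95 = $2,430.05

34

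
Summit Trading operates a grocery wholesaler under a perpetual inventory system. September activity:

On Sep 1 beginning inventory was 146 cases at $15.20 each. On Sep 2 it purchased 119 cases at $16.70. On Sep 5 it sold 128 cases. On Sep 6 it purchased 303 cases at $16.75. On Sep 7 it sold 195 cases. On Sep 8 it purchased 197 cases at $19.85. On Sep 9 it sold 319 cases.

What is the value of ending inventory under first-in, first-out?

Sep 5, 128 sold [FIFO — oldest first]: 128 @ $15.20 = $1,945.60
Sep 7, 195 sold [FIFO — oldest first]: 18 @ $15.20 + 119 @ $16.70 + 58 @ $16.75 = $3,232.40
Sep 9, 319 sold [FIFO — oldest first]: 245 @ $16.75 + 74 @ $19.85 = $5,572.65
Total COGS = $1,945.60 + $3,232.40 + $5,572.65 = $10,750.65
Ending inventory: 123 @ $19.85 = $2,441.55

Ending inventory = $2,441.55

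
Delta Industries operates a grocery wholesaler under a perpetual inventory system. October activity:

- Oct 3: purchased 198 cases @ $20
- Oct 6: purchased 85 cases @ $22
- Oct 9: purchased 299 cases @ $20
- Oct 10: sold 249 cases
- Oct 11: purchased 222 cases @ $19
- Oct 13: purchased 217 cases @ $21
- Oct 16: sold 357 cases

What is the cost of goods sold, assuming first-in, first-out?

COGS = $12,266

Oct 10, 249 sold [FIFO — oldest first]: 198 @ $20 + 51 @ $22 = $5,082
Oct 16, 357 sold [FIFO — oldest first]: 34 @ $22 + 299 @ $20 + 24 @ $19 = $7,184
Total COGS = $5,082 + $7,184 = $12,266
Ending inventory: 198 @ $19 + 217 @ $21 = $8,319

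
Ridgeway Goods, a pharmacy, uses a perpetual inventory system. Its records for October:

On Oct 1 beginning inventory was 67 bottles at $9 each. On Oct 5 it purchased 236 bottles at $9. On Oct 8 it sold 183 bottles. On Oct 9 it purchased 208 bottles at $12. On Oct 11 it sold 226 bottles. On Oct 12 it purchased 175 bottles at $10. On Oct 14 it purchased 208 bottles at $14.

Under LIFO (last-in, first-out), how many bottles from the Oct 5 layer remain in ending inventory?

Oct 8, 183 sold [LIFO — newest first]: 183 @ $9 = $1,647
Oct 11, 226 sold [LIFO — newest first]: 208 @ $12 + 18 @ $9 = $2,658
Total COGS = $1,647 + $2,658 = $4,305
Ending inventory: 67 @ $9 + 35 @ $9 + 175 @ $10 + 208 @ $14 = $5,580

35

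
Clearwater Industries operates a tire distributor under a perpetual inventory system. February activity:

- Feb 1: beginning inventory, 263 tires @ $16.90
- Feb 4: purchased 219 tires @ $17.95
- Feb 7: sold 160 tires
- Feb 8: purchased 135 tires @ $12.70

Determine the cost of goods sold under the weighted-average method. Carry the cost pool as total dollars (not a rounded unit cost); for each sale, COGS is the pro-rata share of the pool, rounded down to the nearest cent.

After Feb 1: 263 on hand, pool $4,444.70 (≈ $16.9000 each)
After Feb 4: 482 on hand, pool $8,375.75 (≈ $17.3771 each)
Feb 7, sell 160: 160/482 × $8,375.75 → $2,780.33
After Feb 8: 457 on hand, pool $7,309.92 (≈ $15.9954 each)
Ending inventory (cost pool remaining) = $7,309.92

COGS = $2,780.33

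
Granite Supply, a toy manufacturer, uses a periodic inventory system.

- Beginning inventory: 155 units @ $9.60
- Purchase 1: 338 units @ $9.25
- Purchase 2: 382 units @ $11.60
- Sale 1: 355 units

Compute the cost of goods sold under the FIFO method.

Sale 1 (355) [FIFO — oldest first]: 155 @ $9.60 + 200 @ $9.25 = $3,338.00
Ending inventory: 138 @ $9.25 + 382 @ $11.60 = $5,707.70

COGS = $3,338.00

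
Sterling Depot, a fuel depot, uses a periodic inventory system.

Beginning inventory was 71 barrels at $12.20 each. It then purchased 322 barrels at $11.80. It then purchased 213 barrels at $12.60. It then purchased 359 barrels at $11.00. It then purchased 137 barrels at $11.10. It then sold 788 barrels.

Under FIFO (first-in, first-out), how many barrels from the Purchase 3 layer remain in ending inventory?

Sale 1 (788) [FIFO — oldest first]: 71 @ $12.20 + 322 @ $11.80 + 213 @ $12.60 + 182 @ $11.00 = $9,351.60
Ending inventory: 177 @ $11.00 + 137 @ $11.10 = $3,467.70

177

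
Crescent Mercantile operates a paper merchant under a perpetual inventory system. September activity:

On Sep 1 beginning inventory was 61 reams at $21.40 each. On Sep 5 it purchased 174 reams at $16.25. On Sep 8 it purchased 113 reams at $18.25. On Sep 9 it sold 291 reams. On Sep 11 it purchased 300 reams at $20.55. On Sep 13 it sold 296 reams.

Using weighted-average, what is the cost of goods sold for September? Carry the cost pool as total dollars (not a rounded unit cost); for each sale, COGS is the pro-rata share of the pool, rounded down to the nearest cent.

After Sep 1: 61 on hand, pool $1,305.40 (≈ $21.4000 each)
After Sep 5: 235 on hand, pool $4,132.90 (≈ $17.5868 each)
After Sep 8: 348 on hand, pool $6,195.15 (≈ $17.8022 each)
Sep 9, sell 291: 291/348 × $6,195.15 → $5,180.42
After Sep 11: 357 on hand, pool $7,179.73 (≈ $20.1113 each)
Sep 13, sell 296: 296/357 × $7,179.73 → $5,952.94
Total COGS = $5,180.42 + $5,952.94 = $11,133.36
Ending inventory (cost pool remaining) = $1,226.79
Check: goods available $12,360.15 = COGS $11,133.36 + ending $1,226.79

COGS = $11,133.36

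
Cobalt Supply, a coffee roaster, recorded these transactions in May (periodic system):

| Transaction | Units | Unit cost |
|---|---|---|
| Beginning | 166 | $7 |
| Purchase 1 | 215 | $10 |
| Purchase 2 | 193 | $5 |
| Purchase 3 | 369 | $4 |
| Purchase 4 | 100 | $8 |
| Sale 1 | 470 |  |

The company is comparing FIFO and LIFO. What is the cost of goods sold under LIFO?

FIFO COGS: 166 @ $7 + 215 @ $10 + 89 @ $5 = $3,757
LIFO COGS: 100 @ $8 + 369 @ $4 + 1 @ $5 = $2,281

COGS = $2,281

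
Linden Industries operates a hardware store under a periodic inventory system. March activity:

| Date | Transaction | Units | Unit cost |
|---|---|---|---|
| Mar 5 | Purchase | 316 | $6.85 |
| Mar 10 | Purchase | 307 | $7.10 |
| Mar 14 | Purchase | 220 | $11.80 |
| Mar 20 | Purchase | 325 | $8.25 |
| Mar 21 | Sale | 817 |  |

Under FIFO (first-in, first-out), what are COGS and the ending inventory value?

COGS = $6,633.50; ending inventory = $2,988.05

Mar 21, 817 sold [FIFO — oldest first]: 316 @ $6.85 + 307 @ $7.10 + 194 @ $11.80 = $6,633.50
Ending inventory: 26 @ $11.80 + 325 @ $8.25 = $2,988.05
Check: goods available $9,621.55 = COGS $6,633.50 + ending $2,988.05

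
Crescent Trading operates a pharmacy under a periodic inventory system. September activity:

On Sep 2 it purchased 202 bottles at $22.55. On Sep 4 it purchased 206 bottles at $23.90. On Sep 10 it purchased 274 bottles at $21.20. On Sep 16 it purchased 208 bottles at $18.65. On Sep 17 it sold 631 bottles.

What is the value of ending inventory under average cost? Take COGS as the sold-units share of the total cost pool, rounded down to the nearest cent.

Ending inventory = $5,577.67

Sep 17, sell 631: 631/890 × $19,166.50 → $13,588.83
Ending inventory (cost pool remaining) = $5,577.67
Check: goods available $19,166.50 = COGS $13,588.83 + ending $5,577.67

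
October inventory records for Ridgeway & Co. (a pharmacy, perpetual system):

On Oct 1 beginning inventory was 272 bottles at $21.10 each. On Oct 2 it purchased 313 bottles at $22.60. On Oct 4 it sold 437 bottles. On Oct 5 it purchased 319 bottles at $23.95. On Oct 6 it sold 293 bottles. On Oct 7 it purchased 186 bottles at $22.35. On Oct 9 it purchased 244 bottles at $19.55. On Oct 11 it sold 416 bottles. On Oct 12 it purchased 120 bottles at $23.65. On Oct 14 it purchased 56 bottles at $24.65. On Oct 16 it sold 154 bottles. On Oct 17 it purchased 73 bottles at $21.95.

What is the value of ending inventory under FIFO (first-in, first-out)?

Oct 4, 437 sold [FIFO — oldest first]: 272 @ $21.10 + 165 @ $22.60 = $9,468.20
Oct 6, 293 sold [FIFO — oldest first]: 148 @ $22.60 + 145 @ $23.95 = $6,817.55
Oct 11, 416 sold [FIFO — oldest first]: 174 @ $23.95 + 186 @ $22.35 + 56 @ $19.55 = $9,419.20
Oct 16, 154 sold [FIFO — oldest first]: 154 @ $19.55 = $3,010.70
Total COGS = $9,468.20 + $6,817.55 + $9,419.20 + $3,010.70 = $28,715.65
Ending inventory: 34 @ $19.55 + 120 @ $23.65 + 56 @ $24.65 + 73 @ $21.95 = $6,485.45
Check: goods available $35,201.10 = COGS $28,715.65 + ending $6,485.45

Ending inventory = $6,485.45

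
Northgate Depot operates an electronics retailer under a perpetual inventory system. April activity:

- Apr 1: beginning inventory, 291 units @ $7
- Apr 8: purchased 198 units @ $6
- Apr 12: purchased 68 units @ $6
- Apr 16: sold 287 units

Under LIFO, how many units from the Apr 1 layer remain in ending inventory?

Apr 16, 287 sold [LIFO — newest first]: 68 @ $6 + 198 @ $6 + 21 @ $7 = $1,743
Ending inventory: 270 @ $7 = $1,890
Check: goods available $3,633 = COGS $1,743 + ending $1,890

270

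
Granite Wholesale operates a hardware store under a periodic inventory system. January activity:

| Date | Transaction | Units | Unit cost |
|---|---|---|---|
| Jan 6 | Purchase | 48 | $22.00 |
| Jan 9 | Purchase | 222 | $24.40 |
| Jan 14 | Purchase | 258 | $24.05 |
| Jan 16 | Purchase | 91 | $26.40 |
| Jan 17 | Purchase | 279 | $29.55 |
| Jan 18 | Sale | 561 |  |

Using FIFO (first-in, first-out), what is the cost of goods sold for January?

Jan 18, 561 sold [FIFO — oldest first]: 48 @ $22.00 + 222 @ $24.40 + 258 @ $24.05 + 33 @ $26.40 = $13,548.90
Ending inventory: 58 @ $26.40 + 279 @ $29.55 = $9,775.65
Check: goods available $23,324.55 = COGS $13,548.90 + ending $9,775.65

COGS = $13,548.90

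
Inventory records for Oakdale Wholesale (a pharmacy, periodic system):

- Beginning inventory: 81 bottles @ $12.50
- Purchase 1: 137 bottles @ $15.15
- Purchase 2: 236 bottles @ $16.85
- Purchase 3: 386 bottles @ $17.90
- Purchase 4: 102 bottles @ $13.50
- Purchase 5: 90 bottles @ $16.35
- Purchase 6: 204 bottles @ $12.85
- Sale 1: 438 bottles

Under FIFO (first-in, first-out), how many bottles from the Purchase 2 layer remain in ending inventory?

16

Sale 1 (438) [FIFO — oldest first]: 81 @ $12.50 + 137 @ $15.15 + 220 @ $16.85 = $6,795.05
Ending inventory: 16 @ $16.85 + 386 @ $17.90 + 102 @ $13.50 + 90 @ $16.35 + 204 @ $12.85 = $12,648.90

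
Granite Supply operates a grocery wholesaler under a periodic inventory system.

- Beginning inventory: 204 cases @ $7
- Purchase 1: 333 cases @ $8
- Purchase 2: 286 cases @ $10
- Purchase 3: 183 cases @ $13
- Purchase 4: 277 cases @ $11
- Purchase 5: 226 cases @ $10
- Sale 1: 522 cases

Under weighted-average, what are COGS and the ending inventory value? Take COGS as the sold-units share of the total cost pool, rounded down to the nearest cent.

Sale 1, sell 522: 522/1509 × $14,638.00 → $5,063.64
Ending inventory (cost pool remaining) = $9,574.36

COGS = $5,063.64; ending inventory = $9,574.36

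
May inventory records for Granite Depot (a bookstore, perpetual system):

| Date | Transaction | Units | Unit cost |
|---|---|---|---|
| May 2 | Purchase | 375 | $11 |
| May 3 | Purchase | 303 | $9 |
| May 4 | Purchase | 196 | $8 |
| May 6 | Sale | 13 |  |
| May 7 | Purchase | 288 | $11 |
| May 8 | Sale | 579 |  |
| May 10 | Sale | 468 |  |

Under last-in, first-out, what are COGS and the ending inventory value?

COGS = $10,466; ending inventory = $1,122

May 6, 13 sold [LIFO — newest first]: 13 @ $8 = $104
May 8, 579 sold [LIFO — newest first]: 288 @ $11 + 183 @ $8 + 108 @ $9 = $5,604
May 10, 468 sold [LIFO — newest first]: 195 @ $9 + 273 @ $11 = $4,758
Total COGS = $104 + $5,604 + $4,758 = $10,466
Ending inventory: 102 @ $11 = $1,122
Check: goods available $11,588 = COGS $10,466 + ending $1,122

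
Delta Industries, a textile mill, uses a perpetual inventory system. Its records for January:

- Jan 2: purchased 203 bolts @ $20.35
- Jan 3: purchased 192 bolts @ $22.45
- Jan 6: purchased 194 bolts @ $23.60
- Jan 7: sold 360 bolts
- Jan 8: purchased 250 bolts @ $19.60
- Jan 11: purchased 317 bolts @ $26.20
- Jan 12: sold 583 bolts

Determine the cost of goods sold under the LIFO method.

Jan 7, 360 sold [LIFO — newest first]: 194 @ $23.60 + 166 @ $22.45 = $8,305.10
Jan 12, 583 sold [LIFO — newest first]: 317 @ $26.20 + 250 @ $19.60 + 16 @ $22.45 = $13,564.60
Total COGS = $8,305.10 + $13,564.60 = $21,869.70
Ending inventory: 203 @ $20.35 + 10 @ $22.45 = $4,355.55

COGS = $21,869.70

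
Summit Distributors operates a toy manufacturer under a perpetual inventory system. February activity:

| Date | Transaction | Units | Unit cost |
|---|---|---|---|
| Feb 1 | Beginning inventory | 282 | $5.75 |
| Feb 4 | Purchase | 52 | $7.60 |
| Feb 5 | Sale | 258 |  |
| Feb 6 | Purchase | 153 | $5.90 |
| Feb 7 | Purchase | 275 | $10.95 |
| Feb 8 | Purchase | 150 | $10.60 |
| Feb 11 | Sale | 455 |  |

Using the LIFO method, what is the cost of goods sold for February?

Feb 5, 258 sold [LIFO — newest first]: 52 @ $7.60 + 206 @ $5.75 = $1,579.70
Feb 11, 455 sold [LIFO — newest first]: 150 @ $10.60 + 275 @ $10.95 + 30 @ $5.90 = $4,778.25
Total COGS = $1,579.70 + $4,778.25 = $6,357.95
Ending inventory: 76 @ $5.75 + 123 @ $5.90 = $1,162.70
Check: goods available $7,520.65 = COGS $6,357.95 + ending $1,162.70

COGS = $6,357.95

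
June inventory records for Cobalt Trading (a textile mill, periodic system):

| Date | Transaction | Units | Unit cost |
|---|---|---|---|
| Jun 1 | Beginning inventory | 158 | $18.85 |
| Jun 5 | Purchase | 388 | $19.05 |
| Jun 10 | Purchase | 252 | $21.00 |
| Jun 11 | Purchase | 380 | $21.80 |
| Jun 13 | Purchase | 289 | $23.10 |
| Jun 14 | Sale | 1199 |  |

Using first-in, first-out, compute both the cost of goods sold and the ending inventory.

Jun 14, 1199 sold [FIFO — oldest first]: 158 @ $18.85 + 388 @ $19.05 + 252 @ $21.00 + 380 @ $21.80 + 21 @ $23.10 = $24,430.80
Ending inventory: 268 @ $23.10 = $6,190.80

COGS = $24,430.80; ending inventory = $6,190.80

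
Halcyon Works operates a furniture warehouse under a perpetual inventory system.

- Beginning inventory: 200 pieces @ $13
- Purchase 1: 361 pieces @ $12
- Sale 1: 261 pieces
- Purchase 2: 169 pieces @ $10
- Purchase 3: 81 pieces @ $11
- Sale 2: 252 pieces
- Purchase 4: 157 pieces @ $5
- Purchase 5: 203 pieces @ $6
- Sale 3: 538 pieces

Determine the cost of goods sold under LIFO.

COGS = $9,956

Sale 1 (261) [LIFO — newest first]: 261 @ $12 = $3,132
Sale 2 (252) [LIFO — newest first]: 81 @ $11 + 169 @ $10 + 2 @ $12 = $2,605
Sale 3 (538) [LIFO — newest first]: 203 @ $6 + 157 @ $5 + 98 @ $12 + 80 @ $13 = $4,219
Total COGS = $3,132 + $2,605 + $4,219 = $9,956
Ending inventory: 120 @ $13 = $1,560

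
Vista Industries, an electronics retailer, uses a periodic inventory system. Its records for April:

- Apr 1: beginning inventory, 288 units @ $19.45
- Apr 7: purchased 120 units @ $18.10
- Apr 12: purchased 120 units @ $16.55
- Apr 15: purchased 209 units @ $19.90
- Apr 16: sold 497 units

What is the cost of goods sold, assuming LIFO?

COGS = $9,250.70

Apr 16, 497 sold [LIFO — newest first]: 209 @ $19.90 + 120 @ $16.55 + 120 @ $18.10 + 48 @ $19.45 = $9,250.70
Ending inventory: 240 @ $19.45 = $4,668.00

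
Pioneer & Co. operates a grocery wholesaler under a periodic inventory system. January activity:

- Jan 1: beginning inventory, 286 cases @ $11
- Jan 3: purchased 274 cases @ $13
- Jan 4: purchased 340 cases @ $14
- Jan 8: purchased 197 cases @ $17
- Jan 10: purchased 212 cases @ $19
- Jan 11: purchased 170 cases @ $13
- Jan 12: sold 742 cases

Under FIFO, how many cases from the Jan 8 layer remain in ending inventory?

Jan 12, 742 sold [FIFO — oldest first]: 286 @ $11 + 274 @ $13 + 182 @ $14 = $9,256
Ending inventory: 158 @ $14 + 197 @ $17 + 212 @ $19 + 170 @ $13 = $11,799
Check: goods available $21,055 = COGS $9,256 + ending $11,799

197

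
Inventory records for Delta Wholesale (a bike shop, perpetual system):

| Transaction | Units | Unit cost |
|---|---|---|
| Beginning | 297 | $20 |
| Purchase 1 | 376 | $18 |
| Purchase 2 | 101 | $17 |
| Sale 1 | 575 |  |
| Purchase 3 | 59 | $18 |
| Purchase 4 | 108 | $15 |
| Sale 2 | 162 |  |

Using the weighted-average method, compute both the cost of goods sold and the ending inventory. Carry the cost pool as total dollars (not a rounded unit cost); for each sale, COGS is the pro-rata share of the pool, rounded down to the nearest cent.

After Beginning: 297 on hand, pool $5,940.00 (≈ $20.0000 each)
After Purchase 1: 673 on hand, pool $12,708.00 (≈ $18.8826 each)
After Purchase 2: 774 on hand, pool $14,425.00 (≈ $18.6370 each)
Sale 1, sell 575: 575/774 × $14,425.00 → $10,716.24
After Purchase 3: 258 on hand, pool $4,770.76 (≈ $18.4913 each)
After Purchase 4: 366 on hand, pool $6,390.76 (≈ $17.4611 each)
Sale 2, sell 162: 162/366 × $6,390.76 → $2,828.69
Total COGS = $10,716.24 + $2,828.69 = $13,544.93
Ending inventory (cost pool remaining) = $3,562.07
Check: goods available $17,107.00 = COGS $13,544.93 + ending $3,562.07

COGS = $13,544.93; ending inventory = $3,562.07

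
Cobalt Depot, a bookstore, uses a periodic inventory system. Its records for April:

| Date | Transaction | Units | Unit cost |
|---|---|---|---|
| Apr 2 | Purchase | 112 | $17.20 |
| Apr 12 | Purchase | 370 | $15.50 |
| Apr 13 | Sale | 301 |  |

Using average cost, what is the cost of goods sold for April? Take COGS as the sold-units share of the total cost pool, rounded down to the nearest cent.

COGS = $4,784.40

Apr 13, sell 301: 301/482 × $7,661.40 → $4,784.40
Ending inventory (cost pool remaining) = $2,877.00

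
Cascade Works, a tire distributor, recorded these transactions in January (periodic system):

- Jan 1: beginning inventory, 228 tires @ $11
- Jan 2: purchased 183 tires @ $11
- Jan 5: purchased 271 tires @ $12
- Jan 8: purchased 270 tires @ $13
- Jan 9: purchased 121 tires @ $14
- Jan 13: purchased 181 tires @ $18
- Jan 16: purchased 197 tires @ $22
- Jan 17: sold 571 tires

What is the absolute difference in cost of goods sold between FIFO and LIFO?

$3,781

FIFO COGS: 228 @ $11 + 183 @ $11 + 160 @ $12 = $6,441
LIFO COGS: 197 @ $22 + 181 @ $18 + 121 @ $14 + 72 @ $13 = $10,222
Difference = |$6,441 − $10,222| = $3,781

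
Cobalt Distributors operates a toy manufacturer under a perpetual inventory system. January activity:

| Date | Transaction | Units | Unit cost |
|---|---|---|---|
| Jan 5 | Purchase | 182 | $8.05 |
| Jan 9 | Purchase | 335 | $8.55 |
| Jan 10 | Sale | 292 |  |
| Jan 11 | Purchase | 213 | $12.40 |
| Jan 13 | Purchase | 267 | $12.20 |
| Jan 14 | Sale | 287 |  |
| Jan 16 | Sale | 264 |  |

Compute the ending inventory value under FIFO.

Jan 10, 292 sold [FIFO — oldest first]: 182 @ $8.05 + 110 @ $8.55 = $2,405.60
Jan 14, 287 sold [FIFO — oldest first]: 225 @ $8.55 + 62 @ $12.40 = $2,692.55
Jan 16, 264 sold [FIFO — oldest first]: 151 @ $12.40 + 113 @ $12.20 = $3,251.00
Total COGS = $2,405.60 + $2,692.55 + $3,251.00 = $8,349.15
Ending inventory: 154 @ $12.20 = $1,878.80

Ending inventory = $1,878.80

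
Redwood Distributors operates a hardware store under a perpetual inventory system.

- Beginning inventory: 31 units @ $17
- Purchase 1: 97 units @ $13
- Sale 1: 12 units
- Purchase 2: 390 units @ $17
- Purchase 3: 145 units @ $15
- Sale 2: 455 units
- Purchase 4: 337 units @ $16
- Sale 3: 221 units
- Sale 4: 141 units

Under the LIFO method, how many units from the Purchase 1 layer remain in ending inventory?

85

Sale 1 (12) [LIFO — newest first]: 12 @ $13 = $156
Sale 2 (455) [LIFO — newest first]: 145 @ $15 + 310 @ $17 = $7,445
Sale 3 (221) [LIFO — newest first]: 221 @ $16 = $3,536
Sale 4 (141) [LIFO — newest first]: 116 @ $16 + 25 @ $17 = $2,281
Total COGS = $156 + $7,445 + $3,536 + $2,281 = $13,418
Ending inventory: 31 @ $17 + 85 @ $13 + 55 @ $17 = $2,567
Check: goods available $15,985 = COGS $13,418 + ending $2,567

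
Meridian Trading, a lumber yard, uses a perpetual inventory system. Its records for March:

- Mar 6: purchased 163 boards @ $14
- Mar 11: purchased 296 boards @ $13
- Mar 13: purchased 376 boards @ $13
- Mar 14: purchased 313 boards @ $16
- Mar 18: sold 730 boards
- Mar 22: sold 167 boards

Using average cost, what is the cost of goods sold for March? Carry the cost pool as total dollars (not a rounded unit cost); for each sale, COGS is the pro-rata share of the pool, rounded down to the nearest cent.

COGS = $12,522.05

After Mar 6: 163 on hand, pool $2,282.00 (≈ $14.0000 each)
After Mar 11: 459 on hand, pool $6,130.00 (≈ $13.3551 each)
After Mar 13: 835 on hand, pool $11,018.00 (≈ $13.1952 each)
After Mar 14: 1148 on hand, pool $16,026.00 (≈ $13.9599 each)
Mar 18, sell 730: 730/1148 × $16,026.00 → $10,190.74
Mar 22, sell 167: 167/418 × $5,835.26 → $2,331.31
Total COGS = $10,190.74 + $2,331.31 = $12,522.05
Ending inventory (cost pool remaining) = $3,503.95
Check: goods available $16,026.00 = COGS $12,522.05 + ending $3,503.95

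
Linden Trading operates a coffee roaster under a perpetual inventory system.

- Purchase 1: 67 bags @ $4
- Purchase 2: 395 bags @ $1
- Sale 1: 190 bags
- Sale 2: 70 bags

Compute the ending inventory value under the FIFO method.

Ending inventory = $202

Sale 1 (190) [FIFO — oldest first]: 67 @ $4 + 123 @ $1 = $391
Sale 2 (70) [FIFO — oldest first]: 70 @ $1 = $70
Total COGS = $391 + $70 = $461
Ending inventory: 202 @ $1 = $202
Check: goods available $663 = COGS $461 + ending $202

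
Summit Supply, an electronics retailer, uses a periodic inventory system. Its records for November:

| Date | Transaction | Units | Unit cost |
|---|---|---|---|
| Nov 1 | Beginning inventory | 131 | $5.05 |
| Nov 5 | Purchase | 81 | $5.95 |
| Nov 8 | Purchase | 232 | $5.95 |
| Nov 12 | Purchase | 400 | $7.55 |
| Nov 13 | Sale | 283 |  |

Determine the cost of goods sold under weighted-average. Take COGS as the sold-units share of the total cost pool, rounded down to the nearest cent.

Nov 13, sell 283: 283/844 × $5,543.90 → $1,858.91
Ending inventory (cost pool remaining) = $3,684.99
Check: goods available $5,543.90 = COGS $1,858.91 + ending $3,684.99

COGS = $1,858.91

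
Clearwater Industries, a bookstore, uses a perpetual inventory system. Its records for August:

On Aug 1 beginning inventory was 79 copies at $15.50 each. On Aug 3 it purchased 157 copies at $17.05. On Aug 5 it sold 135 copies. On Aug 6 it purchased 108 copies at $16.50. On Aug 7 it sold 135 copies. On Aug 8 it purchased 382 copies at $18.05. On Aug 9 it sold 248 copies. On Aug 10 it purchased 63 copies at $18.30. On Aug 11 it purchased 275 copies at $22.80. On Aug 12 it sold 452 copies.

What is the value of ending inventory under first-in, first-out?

Aug 5, 135 sold [FIFO — oldest first]: 79 @ $15.50 + 56 @ $17.05 = $2,179.30
Aug 7, 135 sold [FIFO — oldest first]: 101 @ $17.05 + 34 @ $16.50 = $2,283.05
Aug 9, 248 sold [FIFO — oldest first]: 74 @ $16.50 + 174 @ $18.05 = $4,361.70
Aug 12, 452 sold [FIFO — oldest first]: 208 @ $18.05 + 63 @ $18.30 + 181 @ $22.80 = $9,034.10
Total COGS = $2,179.30 + $2,283.05 + $4,361.70 + $9,034.10 = $17,858.15
Ending inventory: 94 @ $22.80 = $2,143.20
Check: goods available $20,001.35 = COGS $17,858.15 + ending $2,143.20

Ending inventory = $2,143.20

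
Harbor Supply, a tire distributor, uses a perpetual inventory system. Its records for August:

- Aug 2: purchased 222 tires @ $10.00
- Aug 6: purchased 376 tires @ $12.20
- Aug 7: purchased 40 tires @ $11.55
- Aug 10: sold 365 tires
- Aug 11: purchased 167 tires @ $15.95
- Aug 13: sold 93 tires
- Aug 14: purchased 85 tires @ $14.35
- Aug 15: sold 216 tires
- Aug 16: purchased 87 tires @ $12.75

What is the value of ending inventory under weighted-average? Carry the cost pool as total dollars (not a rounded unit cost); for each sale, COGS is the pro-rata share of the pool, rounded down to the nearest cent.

Ending inventory = $3,995.98

After Aug 2: 222 on hand, pool $2,220.00 (≈ $10.0000 each)
After Aug 6: 598 on hand, pool $6,807.20 (≈ $11.3833 each)
After Aug 7: 638 on hand, pool $7,269.20 (≈ $11.3937 each)
Aug 10, sell 365: 365/638 × $7,269.20 → $4,158.71
After Aug 11: 440 on hand, pool $5,774.14 (≈ $13.1230 each)
Aug 13, sell 93: 93/440 × $5,774.14 → $1,220.44
After Aug 14: 432 on hand, pool $5,773.45 (≈ $13.3645 each)
Aug 15, sell 216: 216/432 × $5,773.45 → $2,886.72
After Aug 16: 303 on hand, pool $3,995.98 (≈ $13.1881 each)
Total COGS = $4,158.71 + $1,220.44 + $2,886.72 = $8,265.87
Ending inventory (cost pool remaining) = $3,995.98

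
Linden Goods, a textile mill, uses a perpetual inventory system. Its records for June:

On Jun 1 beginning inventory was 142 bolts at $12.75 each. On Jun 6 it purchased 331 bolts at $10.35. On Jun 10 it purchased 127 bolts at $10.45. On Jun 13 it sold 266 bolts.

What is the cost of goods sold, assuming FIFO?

Jun 13, 266 sold [FIFO — oldest first]: 142 @ $12.75 + 124 @ $10.35 = $3,093.90
Ending inventory: 207 @ $10.35 + 127 @ $10.45 = $3,469.60
Check: goods available $6,563.50 = COGS $3,093.90 + ending $3,469.60

COGS = $3,093.90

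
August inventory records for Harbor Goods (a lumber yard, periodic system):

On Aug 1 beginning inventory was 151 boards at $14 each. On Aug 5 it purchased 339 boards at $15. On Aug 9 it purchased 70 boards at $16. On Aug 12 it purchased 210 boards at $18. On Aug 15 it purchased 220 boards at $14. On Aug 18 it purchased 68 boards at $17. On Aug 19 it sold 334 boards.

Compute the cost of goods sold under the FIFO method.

COGS = $4,859

Aug 19, 334 sold [FIFO — oldest first]: 151 @ $14 + 183 @ $15 = $4,859
Ending inventory: 156 @ $15 + 70 @ $16 + 210 @ $18 + 220 @ $14 + 68 @ $17 = $11,476
Check: goods available $16,335 = COGS $4,859 + ending $11,476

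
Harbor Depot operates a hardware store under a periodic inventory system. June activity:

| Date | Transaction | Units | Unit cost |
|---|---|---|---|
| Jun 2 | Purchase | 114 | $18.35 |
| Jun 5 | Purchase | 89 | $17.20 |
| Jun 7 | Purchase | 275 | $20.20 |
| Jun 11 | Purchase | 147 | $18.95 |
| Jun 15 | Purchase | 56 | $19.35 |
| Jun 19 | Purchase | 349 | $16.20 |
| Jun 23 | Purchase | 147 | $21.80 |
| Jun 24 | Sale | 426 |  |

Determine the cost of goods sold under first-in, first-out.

COGS = $8,127.30

Jun 24, 426 sold [FIFO — oldest first]: 114 @ $18.35 + 89 @ $17.20 + 223 @ $20.20 = $8,127.30
Ending inventory: 52 @ $20.20 + 147 @ $18.95 + 56 @ $19.35 + 349 @ $16.20 + 147 @ $21.80 = $13,778.05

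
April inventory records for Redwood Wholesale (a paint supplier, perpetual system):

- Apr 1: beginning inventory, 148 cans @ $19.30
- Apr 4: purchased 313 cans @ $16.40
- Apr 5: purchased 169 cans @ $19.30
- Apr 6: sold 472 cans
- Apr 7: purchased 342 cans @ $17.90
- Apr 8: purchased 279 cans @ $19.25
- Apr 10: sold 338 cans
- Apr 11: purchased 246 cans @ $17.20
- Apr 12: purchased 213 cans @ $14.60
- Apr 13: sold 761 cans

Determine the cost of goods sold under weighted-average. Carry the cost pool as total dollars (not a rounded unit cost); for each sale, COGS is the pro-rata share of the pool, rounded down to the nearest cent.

After Apr 1: 148 on hand, pool $2,856.40 (≈ $19.3000 each)
After Apr 4: 461 on hand, pool $7,989.60 (≈ $17.3310 each)
After Apr 5: 630 on hand, pool $11,251.30 (≈ $17.8592 each)
Apr 6, sell 472: 472/630 × $11,251.30 → $8,429.54
After Apr 7: 500 on hand, pool $8,943.56 (≈ $17.8871 each)
After Apr 8: 779 on hand, pool $14,314.31 (≈ $18.3752 each)
Apr 10, sell 338: 338/779 × $14,314.31 → $6,210.83
After Apr 11: 687 on hand, pool $12,334.68 (≈ $17.9544 each)
After Apr 12: 900 on hand, pool $15,444.48 (≈ $17.1605 each)
Apr 13, sell 761: 761/900 × $15,444.48 → $13,059.16
Total COGS = $8,429.54 + $6,210.83 + $13,059.16 = $27,699.53
Ending inventory (cost pool remaining) = $2,385.32
Check: goods available $30,084.85 = COGS $27,699.53 + ending $2,385.32

COGS = $27,699.53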